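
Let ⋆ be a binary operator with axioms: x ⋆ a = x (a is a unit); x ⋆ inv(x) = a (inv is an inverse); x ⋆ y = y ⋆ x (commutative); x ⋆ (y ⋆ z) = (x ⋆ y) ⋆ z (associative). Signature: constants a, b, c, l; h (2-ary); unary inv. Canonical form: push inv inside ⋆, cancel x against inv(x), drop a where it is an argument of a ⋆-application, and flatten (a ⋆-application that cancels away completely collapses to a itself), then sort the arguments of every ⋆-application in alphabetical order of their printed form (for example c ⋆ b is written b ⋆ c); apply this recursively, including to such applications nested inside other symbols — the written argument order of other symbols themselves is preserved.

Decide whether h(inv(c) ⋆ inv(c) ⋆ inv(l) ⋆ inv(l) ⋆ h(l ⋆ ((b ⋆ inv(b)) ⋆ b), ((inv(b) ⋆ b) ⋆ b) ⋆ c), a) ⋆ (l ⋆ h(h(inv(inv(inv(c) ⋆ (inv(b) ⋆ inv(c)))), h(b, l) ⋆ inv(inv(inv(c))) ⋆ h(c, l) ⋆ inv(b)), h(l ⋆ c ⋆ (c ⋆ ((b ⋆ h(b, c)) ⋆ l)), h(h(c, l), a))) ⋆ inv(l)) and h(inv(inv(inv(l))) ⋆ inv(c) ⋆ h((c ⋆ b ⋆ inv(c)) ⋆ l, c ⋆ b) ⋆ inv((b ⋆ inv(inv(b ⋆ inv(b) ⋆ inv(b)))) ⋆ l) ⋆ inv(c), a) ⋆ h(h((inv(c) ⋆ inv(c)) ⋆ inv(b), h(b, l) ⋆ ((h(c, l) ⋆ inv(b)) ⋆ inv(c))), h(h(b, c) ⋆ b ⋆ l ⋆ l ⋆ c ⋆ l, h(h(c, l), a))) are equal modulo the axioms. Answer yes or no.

Answer: no — h(h(b ⋆ l, b ⋆ c) ⋆ inv(c) ⋆ inv(c) ⋆ inv(l) ⋆ inv(l), a) ⋆ h(h(inv(b) ⋆ inv(c) ⋆ inv(c), h(b, l) ⋆ h(c, l) ⋆ inv(b) ⋆ inv(c)), h(b ⋆ c ⋆ c ⋆ h(b, c) ⋆ l ⋆ l, h(h(c, l), a))) vs h(h(b ⋆ l, b ⋆ c) ⋆ inv(c) ⋆ inv(c) ⋆ inv(l) ⋆ inv(l), a) ⋆ h(h(inv(b) ⋆ inv(c) ⋆ inv(c), h(b, l) ⋆ h(c, l) ⋆ inv(b) ⋆ inv(c)), h(b ⋆ c ⋆ h(b, c) ⋆ l ⋆ l ⋆ l, h(h(c, l), a)))

Derivation:
Left:  h(inv(c) ⋆ inv(c) ⋆ inv(l) ⋆ inv(l) ⋆ h(l ⋆ ((b ⋆ inv(b)) ⋆ b), ((inv(b) ⋆ b) ⋆ b) ⋆ c), a) ⋆ (l ⋆ h(h(inv(inv(inv(c) ⋆ (inv(b) ⋆ inv(c)))), h(b, l) ⋆ inv(inv(inv(c))) ⋆ h(c, l) ⋆ inv(b)), h(l ⋆ c ⋆ (c ⋆ ((b ⋆ h(b, c)) ⋆ l)), h(h(c, l), a))) ⋆ inv(l))
  Push inv inside:  distribute inv over ⋆ and collapse double inv
  Inverses cancel:  l cancels
  Collect terms:  h(h(b ⋆ l, b ⋆ c) ⋆ inv(c) ⋆ inv(c) ⋆ inv(l) ⋆ inv(l), a) ⋆ h(h(inv(b) ⋆ inv(c) ⋆ inv(c), h(b, l) ⋆ h(c, l) ⋆ inv(b) ⋆ inv(c)), h(b ⋆ c ⋆ c ⋆ h(b, c) ⋆ l ⋆ l, h(h(c, l), a)))
Right:  h(inv(inv(inv(l))) ⋆ inv(c) ⋆ h((c ⋆ b ⋆ inv(c)) ⋆ l, c ⋆ b) ⋆ inv((b ⋆ inv(inv(b ⋆ inv(b) ⋆ inv(b)))) ⋆ l) ⋆ inv(c), a) ⋆ h(h((inv(c) ⋆ inv(c)) ⋆ inv(b), h(b, l) ⋆ ((h(c, l) ⋆ inv(b)) ⋆ inv(c))), h(h(b, c) ⋆ b ⋆ l ⋆ l ⋆ c ⋆ l, h(h(c, l), a)))
  Push inv inside:  distribute inv over ⋆ and collapse double inv
  Collect:  h(h(b ⋆ l, b ⋆ c) ⋆ inv(c) ⋆ inv(c) ⋆ inv(l) ⋆ inv(l), a) ⋆ h(h(inv(b) ⋆ inv(c) ⋆ inv(c), h(b, l) ⋆ h(c, l) ⋆ inv(b) ⋆ inv(c)), h(b ⋆ c ⋆ h(b, c) ⋆ l ⋆ l ⋆ l, h(h(c, l), a)))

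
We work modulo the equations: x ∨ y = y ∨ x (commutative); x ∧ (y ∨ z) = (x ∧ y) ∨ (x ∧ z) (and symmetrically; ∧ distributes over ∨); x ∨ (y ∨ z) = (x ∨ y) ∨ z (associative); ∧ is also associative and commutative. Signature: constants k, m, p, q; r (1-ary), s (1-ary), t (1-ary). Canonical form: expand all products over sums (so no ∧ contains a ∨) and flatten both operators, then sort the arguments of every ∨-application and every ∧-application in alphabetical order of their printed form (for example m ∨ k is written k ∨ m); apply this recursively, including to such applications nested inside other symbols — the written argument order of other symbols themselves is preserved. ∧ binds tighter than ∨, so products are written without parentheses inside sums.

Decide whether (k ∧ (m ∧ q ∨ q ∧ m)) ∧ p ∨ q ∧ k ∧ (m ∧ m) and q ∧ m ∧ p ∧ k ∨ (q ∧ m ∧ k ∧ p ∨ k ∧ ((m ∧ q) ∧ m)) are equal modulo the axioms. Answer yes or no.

Left:  (k ∧ (m ∧ q ∨ q ∧ m)) ∧ p ∨ q ∧ k ∧ (m ∧ m)
  Expand:  k ∧ m ∧ p ∧ q ∨ k ∧ m ∧ p ∧ q ∨ k ∧ m ∧ m ∧ q
  Order the arguments:  k ∧ m ∧ m ∧ q ∨ k ∧ m ∧ p ∧ q ∨ k ∧ m ∧ p ∧ q
Right:  q ∧ m ∧ p ∧ k ∨ (q ∧ m ∧ k ∧ p ∨ k ∧ ((m ∧ q) ∧ m))
  Merge nested applications:  k ∧ m ∧ p ∧ q ∨ k ∧ m ∧ p ∧ q ∨ k ∧ m ∧ m ∧ q
  Sort arguments:  k ∧ m ∧ m ∧ q ∨ k ∧ m ∧ p ∧ q ∨ k ∧ m ∧ p ∧ q

Answer: yes — both canonical forms are k ∧ m ∧ m ∧ q ∨ k ∧ m ∧ p ∧ q ∨ k ∧ m ∧ p ∧ q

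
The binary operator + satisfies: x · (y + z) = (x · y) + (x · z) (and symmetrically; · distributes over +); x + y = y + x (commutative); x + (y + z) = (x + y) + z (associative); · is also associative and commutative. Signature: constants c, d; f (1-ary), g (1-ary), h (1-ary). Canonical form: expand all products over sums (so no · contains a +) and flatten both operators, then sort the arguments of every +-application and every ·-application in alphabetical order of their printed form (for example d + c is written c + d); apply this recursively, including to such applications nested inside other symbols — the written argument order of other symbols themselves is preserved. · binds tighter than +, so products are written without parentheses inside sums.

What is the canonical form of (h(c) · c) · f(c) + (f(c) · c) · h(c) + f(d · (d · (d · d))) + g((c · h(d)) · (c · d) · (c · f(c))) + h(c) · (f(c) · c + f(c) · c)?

Answer: c · f(c) · h(c) + c · f(c) · h(c) + c · f(c) · h(c) + c · f(c) · h(c) + f(d · d · d · d) + g(c · c · c · d · f(c) · h(d))

Derivation:
Expand:  c · f(c) · h(c) + c · f(c) · h(c) + f(d · d · d · d) + g(c · c · c · d · f(c) · h(d)) + c · f(c) · h(c) + c · f(c) · h(c)
Order the arguments:  c · f(c) · h(c) + c · f(c) · h(c) + c · f(c) · h(c) + c · f(c) · h(c) + f(d · d · d · d) + g(c · c · c · d · f(c) · h(d))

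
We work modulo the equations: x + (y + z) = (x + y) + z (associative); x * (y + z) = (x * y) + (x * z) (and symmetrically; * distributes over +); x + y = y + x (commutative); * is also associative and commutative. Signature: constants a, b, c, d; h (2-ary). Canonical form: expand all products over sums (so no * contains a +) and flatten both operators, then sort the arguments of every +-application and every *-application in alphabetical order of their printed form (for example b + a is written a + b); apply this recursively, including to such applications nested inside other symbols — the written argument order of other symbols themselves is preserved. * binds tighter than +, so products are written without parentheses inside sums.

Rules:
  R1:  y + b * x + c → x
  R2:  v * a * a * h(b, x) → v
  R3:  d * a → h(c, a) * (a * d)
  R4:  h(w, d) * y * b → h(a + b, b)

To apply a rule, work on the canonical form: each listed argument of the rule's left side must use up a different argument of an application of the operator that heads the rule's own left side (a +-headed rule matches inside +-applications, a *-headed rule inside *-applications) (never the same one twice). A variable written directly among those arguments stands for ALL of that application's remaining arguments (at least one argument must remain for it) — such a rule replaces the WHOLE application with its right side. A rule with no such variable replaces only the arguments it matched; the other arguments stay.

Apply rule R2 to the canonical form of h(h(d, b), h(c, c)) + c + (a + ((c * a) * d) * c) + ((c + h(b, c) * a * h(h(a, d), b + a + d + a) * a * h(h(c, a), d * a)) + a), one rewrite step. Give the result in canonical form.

Canonical form:  a + a + a * a * h(b, c) * h(h(a, d), a + a + b + d) * h(h(c, a), a * d) + a * c * c * d + c + c + h(h(d, b), h(c, c))
Match R2:  consume a, a, h(b, c);  v := h(h(a, d), a + a + b + d) * h(h(c, a), a * d), x := c
The extension variable absorbs all remaining arguments, so the whole application is rewritten.
Giving:  a + a + a * c * c * d + c + c + h(h(a, d), a + a + b + d) * h(h(c, a), a * d) + h(h(d, b), h(c, c))

Answer: a + a + a * c * c * d + c + c + h(h(a, d), a + a + b + d) * h(h(c, a), a * d) + h(h(d, b), h(c, c))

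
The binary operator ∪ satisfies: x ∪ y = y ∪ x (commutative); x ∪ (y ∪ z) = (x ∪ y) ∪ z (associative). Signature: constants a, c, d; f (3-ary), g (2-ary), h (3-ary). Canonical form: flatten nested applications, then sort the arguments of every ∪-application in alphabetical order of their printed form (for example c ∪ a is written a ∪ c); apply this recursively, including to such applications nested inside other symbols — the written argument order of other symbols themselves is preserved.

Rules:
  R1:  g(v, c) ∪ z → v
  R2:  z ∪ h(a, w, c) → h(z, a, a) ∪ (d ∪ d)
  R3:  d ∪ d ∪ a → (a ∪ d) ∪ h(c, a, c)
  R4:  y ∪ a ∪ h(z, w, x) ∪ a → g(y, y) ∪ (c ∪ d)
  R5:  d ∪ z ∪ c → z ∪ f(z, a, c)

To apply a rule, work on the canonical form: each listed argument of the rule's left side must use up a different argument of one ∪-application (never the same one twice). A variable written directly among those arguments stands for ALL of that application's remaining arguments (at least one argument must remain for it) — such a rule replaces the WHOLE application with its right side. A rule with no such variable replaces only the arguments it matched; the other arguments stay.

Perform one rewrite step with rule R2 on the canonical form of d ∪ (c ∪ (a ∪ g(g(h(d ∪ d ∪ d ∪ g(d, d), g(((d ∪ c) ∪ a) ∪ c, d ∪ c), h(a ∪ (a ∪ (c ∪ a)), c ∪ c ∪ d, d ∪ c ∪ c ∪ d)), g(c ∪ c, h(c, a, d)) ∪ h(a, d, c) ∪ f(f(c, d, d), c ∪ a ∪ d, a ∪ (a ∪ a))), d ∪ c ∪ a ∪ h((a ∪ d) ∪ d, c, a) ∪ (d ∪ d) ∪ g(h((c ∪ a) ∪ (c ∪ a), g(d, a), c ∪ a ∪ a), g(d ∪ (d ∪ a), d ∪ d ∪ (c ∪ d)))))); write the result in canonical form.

Canonical form:  a ∪ c ∪ d ∪ g(g(h(d ∪ d ∪ d ∪ g(d, d), g(a ∪ c ∪ c ∪ d, c ∪ d), h(a ∪ a ∪ a ∪ c, c ∪ c ∪ d, c ∪ c ∪ d ∪ d)), f(f(c, d, d), a ∪ c ∪ d, a ∪ a ∪ a) ∪ g(c ∪ c, h(c, a, d)) ∪ h(a, d, c)), a ∪ c ∪ d ∪ d ∪ d ∪ g(h(a ∪ a ∪ c ∪ c, g(d, a), a ∪ a ∪ c), g(a ∪ d ∪ d, c ∪ d ∪ d ∪ d)) ∪ h(a ∪ d ∪ d, c, a))
Match R2:  consume h(a, d, c);  w := d, z := f(f(c, d, d), a ∪ c ∪ d, a ∪ a ∪ a) ∪ g(c ∪ c, h(c, a, d))
The variable takes the whole remainder — replace the entire application.
Giving:  a ∪ c ∪ d ∪ g(g(h(d ∪ d ∪ d ∪ g(d, d), g(a ∪ c ∪ c ∪ d, c ∪ d), h(a ∪ a ∪ a ∪ c, c ∪ c ∪ d, c ∪ c ∪ d ∪ d)), d ∪ d ∪ h(f(f(c, d, d), a ∪ c ∪ d, a ∪ a ∪ a) ∪ g(c ∪ c, h(c, a, d)), a, a)), a ∪ c ∪ d ∪ d ∪ d ∪ g(h(a ∪ a ∪ c ∪ c, g(d, a), a ∪ a ∪ c), g(a ∪ d ∪ d, c ∪ d ∪ d ∪ d)) ∪ h(a ∪ d ∪ d, c, a))

Answer: a ∪ c ∪ d ∪ g(g(h(d ∪ d ∪ d ∪ g(d, d), g(a ∪ c ∪ c ∪ d, c ∪ d), h(a ∪ a ∪ a ∪ c, c ∪ c ∪ d, c ∪ c ∪ d ∪ d)), d ∪ d ∪ h(f(f(c, d, d), a ∪ c ∪ d, a ∪ a ∪ a) ∪ g(c ∪ c, h(c, a, d)), a, a)), a ∪ c ∪ d ∪ d ∪ d ∪ g(h(a ∪ a ∪ c ∪ c, g(d, a), a ∪ a ∪ c), g(a ∪ d ∪ d, c ∪ d ∪ d ∪ d)) ∪ h(a ∪ d ∪ d, c, a))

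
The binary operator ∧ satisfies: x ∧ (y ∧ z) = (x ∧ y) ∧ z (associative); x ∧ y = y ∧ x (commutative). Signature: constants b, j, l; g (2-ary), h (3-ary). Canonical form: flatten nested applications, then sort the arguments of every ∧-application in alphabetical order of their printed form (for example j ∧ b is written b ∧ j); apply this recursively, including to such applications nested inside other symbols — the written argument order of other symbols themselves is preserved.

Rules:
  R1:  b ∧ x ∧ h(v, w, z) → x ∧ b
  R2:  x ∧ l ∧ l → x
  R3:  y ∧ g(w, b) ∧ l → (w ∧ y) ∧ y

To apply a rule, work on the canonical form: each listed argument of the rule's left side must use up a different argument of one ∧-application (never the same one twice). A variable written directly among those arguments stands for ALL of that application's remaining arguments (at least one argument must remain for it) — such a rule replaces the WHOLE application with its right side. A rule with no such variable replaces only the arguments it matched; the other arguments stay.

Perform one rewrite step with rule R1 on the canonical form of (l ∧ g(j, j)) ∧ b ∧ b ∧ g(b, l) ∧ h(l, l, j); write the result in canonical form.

Canonical form:  b ∧ b ∧ g(b, l) ∧ g(j, j) ∧ h(l, l, j) ∧ l
Match R1:  consume b, h(l, l, j);  v := l, w := l, x := b ∧ g(b, l) ∧ g(j, j) ∧ l, z := j
Every leftover argument binds to the variable; the entire application is replaced.
Giving:  b ∧ b ∧ g(b, l) ∧ g(j, j) ∧ l

Answer: b ∧ b ∧ g(b, l) ∧ g(j, j) ∧ l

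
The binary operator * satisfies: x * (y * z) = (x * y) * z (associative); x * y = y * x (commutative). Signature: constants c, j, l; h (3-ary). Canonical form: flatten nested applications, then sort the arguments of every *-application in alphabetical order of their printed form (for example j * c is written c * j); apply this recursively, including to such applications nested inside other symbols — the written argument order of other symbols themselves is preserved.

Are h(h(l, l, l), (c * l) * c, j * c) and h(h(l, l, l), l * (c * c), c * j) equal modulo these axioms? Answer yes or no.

Answer: yes — both canonical forms are h(h(l, l, l), c * c * l, c * j)

Derivation:
Left:  h(h(l, l, l), (c * l) * c, j * c)
  Descend into:  (c * l) * c
  Un-nest:  c * l * c
  Order the arguments:  c * c * l
  Reassemble:  h(h(l, l, l), c * c * l, c * j)
Right:  h(h(l, l, l), l * (c * c), c * j)
  Work inside:  l * (c * c)
  Flatten:  l * c * c
  Sort:  c * c * l
  Rebuild:  h(h(l, l, l), c * c * l, c * j)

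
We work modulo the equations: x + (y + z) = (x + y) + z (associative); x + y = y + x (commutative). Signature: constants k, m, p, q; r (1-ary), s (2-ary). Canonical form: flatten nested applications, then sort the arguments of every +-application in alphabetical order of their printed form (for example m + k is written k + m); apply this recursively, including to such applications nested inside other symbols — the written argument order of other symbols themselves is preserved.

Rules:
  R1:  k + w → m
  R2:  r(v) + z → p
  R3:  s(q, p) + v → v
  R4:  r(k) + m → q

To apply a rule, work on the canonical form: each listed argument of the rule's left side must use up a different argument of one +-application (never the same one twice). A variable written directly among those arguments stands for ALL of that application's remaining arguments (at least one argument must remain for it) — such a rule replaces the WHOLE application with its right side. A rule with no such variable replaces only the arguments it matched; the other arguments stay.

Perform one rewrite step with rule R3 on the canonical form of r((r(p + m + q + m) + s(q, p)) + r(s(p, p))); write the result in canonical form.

Answer: r(r(m + m + p + q) + r(s(p, p)))

Derivation:
Canonical form:  r(r(m + m + p + q) + r(s(p, p)) + s(q, p))
Apply R3:  consuming s(q, p);  v := r(m + m + p + q) + r(s(p, p))
Every leftover argument binds to the variable; the entire application is replaced.
Giving:  r(r(m + m + p + q) + r(s(p, p)))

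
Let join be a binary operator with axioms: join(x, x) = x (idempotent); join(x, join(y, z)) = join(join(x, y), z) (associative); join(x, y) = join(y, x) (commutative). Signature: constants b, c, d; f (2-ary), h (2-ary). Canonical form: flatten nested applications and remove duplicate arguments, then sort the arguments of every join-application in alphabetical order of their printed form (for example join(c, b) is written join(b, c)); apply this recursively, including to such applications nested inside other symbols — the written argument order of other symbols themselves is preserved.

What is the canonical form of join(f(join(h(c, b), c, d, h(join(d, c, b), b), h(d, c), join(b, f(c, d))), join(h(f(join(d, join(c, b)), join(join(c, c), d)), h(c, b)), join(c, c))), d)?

Simplify inside:  f(join(h(c, b), c, d, h(join(d, c, b), b), h(d, c), join(b, f(c, d))), join(h(f(join(d, join(c, b)), join(join(c, c), d)), h(c, b)), join(c, c)))  →  f(join(b, c, d, f(c, d), h(c, b), h(d, c), h(join(b, c, d), b)), join(c, h(f(join(b, c, d), join(c, d)), h(c, b))))
Order the arguments:  join(d, f(join(b, c, d, f(c, d), h(c, b), h(d, c), h(join(b, c, d), b)), join(c, h(f(join(b, c, d), join(c, d)), h(c, b)))))

Answer: join(d, f(join(b, c, d, f(c, d), h(c, b), h(d, c), h(join(b, c, d), b)), join(c, h(f(join(b, c, d), join(c, d)), h(c, b)))))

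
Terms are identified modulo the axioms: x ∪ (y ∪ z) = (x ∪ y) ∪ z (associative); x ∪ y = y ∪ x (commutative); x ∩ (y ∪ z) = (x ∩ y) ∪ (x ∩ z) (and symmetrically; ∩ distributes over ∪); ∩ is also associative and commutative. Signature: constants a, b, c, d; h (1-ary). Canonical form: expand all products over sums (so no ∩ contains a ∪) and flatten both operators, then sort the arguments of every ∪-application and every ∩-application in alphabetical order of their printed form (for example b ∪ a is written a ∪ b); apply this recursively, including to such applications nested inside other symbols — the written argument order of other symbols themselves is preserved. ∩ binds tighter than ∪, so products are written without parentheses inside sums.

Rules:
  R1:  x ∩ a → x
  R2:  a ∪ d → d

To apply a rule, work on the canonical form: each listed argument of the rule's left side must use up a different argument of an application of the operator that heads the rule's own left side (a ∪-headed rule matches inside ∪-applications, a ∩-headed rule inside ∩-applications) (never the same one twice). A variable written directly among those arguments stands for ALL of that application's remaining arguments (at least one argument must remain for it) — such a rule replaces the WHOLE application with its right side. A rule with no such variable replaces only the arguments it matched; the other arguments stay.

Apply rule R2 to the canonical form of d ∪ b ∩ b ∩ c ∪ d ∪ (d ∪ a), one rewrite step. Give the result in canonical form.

Canonical form:  a ∪ b ∩ b ∩ c ∪ d ∪ d ∪ d
Match R2:  consume a, d
New term:  b ∩ b ∩ c ∪ d ∪ d ∪ d

Answer: b ∩ b ∩ c ∪ d ∪ d ∪ d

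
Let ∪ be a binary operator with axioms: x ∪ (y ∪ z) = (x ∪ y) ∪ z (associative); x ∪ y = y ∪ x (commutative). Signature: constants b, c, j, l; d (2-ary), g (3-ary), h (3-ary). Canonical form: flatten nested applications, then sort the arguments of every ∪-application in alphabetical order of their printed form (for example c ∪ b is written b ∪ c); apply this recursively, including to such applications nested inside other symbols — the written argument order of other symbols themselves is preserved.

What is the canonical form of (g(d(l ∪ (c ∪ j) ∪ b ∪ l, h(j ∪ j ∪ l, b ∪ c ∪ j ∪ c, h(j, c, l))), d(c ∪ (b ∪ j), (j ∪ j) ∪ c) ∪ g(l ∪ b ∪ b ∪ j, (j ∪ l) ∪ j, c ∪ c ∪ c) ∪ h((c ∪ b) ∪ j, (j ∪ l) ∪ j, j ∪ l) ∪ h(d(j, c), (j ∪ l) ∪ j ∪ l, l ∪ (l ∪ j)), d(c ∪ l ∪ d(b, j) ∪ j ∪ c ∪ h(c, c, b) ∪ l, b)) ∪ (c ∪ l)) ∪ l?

Merge nested applications:  g(d(l ∪ (c ∪ j) ∪ b ∪ l, h(j ∪ j ∪ l, b ∪ c ∪ j ∪ c, h(j, c, l))), d(c ∪ (b ∪ j), (j ∪ j) ∪ c) ∪ g(l ∪ b ∪ b ∪ j, (j ∪ l) ∪ j, c ∪ c ∪ c) ∪ h((c ∪ b) ∪ j, (j ∪ l) ∪ j, j ∪ l) ∪ h(d(j, c), (j ∪ l) ∪ j ∪ l, l ∪ (l ∪ j)), d(c ∪ l ∪ d(b, j) ∪ j ∪ c ∪ h(c, c, b) ∪ l, b)) ∪ c ∪ l ∪ l
Simplify inside:  g(d(l ∪ (c ∪ j) ∪ b ∪ l, h(j ∪ j ∪ l, b ∪ c ∪ j ∪ c, h(j, c, l))), d(c ∪ (b ∪ j), (j ∪ j) ∪ c) ∪ g(l ∪ b ∪ b ∪ j, (j ∪ l) ∪ j, c ∪ c ∪ c) ∪ h((c ∪ b) ∪ j, (j ∪ l) ∪ j, j ∪ l) ∪ h(d(j, c), (j ∪ l) ∪ j ∪ l, l ∪ (l ∪ j)), d(c ∪ l ∪ d(b, j) ∪ j ∪ c ∪ h(c, c, b) ∪ l, b))  →  g(d(b ∪ c ∪ j ∪ l ∪ l, h(j ∪ j ∪ l, b ∪ c ∪ c ∪ j, h(j, c, l))), d(b ∪ c ∪ j, c ∪ j ∪ j) ∪ g(b ∪ b ∪ j ∪ l, j ∪ j ∪ l, c ∪ c ∪ c) ∪ h(b ∪ c ∪ j, j ∪ j ∪ l, j ∪ l) ∪ h(d(j, c), j ∪ j ∪ l ∪ l, j ∪ l ∪ l), d(c ∪ c ∪ d(b, j) ∪ h(c, c, b) ∪ j ∪ l ∪ l, b))
Sort arguments:  c ∪ g(d(b ∪ c ∪ j ∪ l ∪ l, h(j ∪ j ∪ l, b ∪ c ∪ c ∪ j, h(j, c, l))), d(b ∪ c ∪ j, c ∪ j ∪ j) ∪ g(b ∪ b ∪ j ∪ l, j ∪ j ∪ l, c ∪ c ∪ c) ∪ h(b ∪ c ∪ j, j ∪ j ∪ l, j ∪ l) ∪ h(d(j, c), j ∪ j ∪ l ∪ l, j ∪ l ∪ l), d(c ∪ c ∪ d(b, j) ∪ h(c, c, b) ∪ j ∪ l ∪ l, b)) ∪ l ∪ l

Answer: c ∪ g(d(b ∪ c ∪ j ∪ l ∪ l, h(j ∪ j ∪ l, b ∪ c ∪ c ∪ j, h(j, c, l))), d(b ∪ c ∪ j, c ∪ j ∪ j) ∪ g(b ∪ b ∪ j ∪ l, j ∪ j ∪ l, c ∪ c ∪ c) ∪ h(b ∪ c ∪ j, j ∪ j ∪ l, j ∪ l) ∪ h(d(j, c), j ∪ j ∪ l ∪ l, j ∪ l ∪ l), d(c ∪ c ∪ d(b, j) ∪ h(c, c, b) ∪ j ∪ l ∪ l, b)) ∪ l ∪ l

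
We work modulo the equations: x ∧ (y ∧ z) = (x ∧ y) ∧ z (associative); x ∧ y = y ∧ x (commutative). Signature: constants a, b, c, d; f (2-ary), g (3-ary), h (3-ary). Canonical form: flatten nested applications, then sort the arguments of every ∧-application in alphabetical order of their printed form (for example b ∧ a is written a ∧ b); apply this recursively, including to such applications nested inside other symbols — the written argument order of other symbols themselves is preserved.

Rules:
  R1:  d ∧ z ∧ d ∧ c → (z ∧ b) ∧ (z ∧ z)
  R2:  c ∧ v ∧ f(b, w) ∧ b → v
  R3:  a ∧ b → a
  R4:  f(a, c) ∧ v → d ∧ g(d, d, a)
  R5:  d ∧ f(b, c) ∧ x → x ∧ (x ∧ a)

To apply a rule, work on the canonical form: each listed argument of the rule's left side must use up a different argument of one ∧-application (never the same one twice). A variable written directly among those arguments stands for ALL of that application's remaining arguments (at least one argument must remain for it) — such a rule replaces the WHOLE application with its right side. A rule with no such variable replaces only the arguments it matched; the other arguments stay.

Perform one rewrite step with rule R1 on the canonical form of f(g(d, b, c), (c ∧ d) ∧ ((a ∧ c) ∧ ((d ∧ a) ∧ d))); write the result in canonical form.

Canonical form:  f(g(d, b, c), a ∧ a ∧ c ∧ c ∧ d ∧ d ∧ d)
Apply R1:  consuming c, d, d;  z := a ∧ a ∧ c ∧ d
The extension variable absorbs all remaining arguments, so the whole application is rewritten.
Giving:  f(g(d, b, c), a ∧ a ∧ a ∧ a ∧ a ∧ a ∧ b ∧ c ∧ c ∧ c ∧ d ∧ d ∧ d)

Answer: f(g(d, b, c), a ∧ a ∧ a ∧ a ∧ a ∧ a ∧ b ∧ c ∧ c ∧ c ∧ d ∧ d ∧ d)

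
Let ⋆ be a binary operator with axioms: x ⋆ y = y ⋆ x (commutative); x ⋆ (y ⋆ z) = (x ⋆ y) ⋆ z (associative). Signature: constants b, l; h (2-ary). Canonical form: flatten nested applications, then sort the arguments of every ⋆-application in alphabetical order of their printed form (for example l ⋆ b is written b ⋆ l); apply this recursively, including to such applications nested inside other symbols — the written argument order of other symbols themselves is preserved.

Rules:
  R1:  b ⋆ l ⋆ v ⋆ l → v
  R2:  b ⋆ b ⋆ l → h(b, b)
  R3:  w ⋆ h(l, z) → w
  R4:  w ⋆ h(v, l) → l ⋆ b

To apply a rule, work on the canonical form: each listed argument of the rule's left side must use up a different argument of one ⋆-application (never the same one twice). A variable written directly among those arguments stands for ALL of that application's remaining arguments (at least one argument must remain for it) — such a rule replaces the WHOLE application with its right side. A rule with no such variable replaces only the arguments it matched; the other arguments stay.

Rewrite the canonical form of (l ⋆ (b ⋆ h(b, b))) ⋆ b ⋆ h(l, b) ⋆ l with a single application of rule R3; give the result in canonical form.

Answer: b ⋆ b ⋆ h(b, b) ⋆ l ⋆ l

Derivation:
Canonical form:  b ⋆ b ⋆ h(b, b) ⋆ h(l, b) ⋆ l ⋆ l
Match R3:  consume h(l, b);  w := b ⋆ b ⋆ h(b, b) ⋆ l ⋆ l, z := b
Every leftover argument binds to the variable; the entire application is replaced.
Giving:  b ⋆ b ⋆ h(b, b) ⋆ l ⋆ l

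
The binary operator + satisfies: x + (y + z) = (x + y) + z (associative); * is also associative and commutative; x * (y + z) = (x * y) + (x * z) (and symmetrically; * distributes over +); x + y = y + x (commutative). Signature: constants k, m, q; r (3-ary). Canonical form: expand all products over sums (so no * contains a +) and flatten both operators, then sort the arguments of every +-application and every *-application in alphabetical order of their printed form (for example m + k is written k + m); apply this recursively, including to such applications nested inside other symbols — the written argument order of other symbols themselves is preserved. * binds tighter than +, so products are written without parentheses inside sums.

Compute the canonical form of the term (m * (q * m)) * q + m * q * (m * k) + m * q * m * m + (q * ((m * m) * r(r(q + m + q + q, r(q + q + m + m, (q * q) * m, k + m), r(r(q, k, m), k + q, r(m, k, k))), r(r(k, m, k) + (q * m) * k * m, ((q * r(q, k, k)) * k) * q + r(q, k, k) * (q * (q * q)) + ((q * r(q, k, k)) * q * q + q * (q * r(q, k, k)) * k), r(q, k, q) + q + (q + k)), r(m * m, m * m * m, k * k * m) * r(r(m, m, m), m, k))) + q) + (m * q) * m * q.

Merge nested applications:  m * m * q * q + k * m * m * q + m * m * m * q + m * m * q * r(r(m + q + q + q, r(m + m + q + q, m * q * q, k + m), r(r(q, k, m), k + q, r(m, k, k))), r(k * m * m * q + r(k, m, k), k * q * q * r(q, k, k) + k * q * q * r(q, k, k) + q * q * q * r(q, k, k) + q * q * q * r(q, k, k), k + q + q + r(q, k, q)), r(m * m, m * m * m, k * k * m) * r(r(m, m, m), m, k)) + q + m * m * q * q
Order the arguments:  k * m * m * q + m * m * m * q + m * m * q * q + m * m * q * q + m * m * q * r(r(m + q + q + q, r(m + m + q + q, m * q * q, k + m), r(r(q, k, m), k + q, r(m, k, k))), r(k * m * m * q + r(k, m, k), k * q * q * r(q, k, k) + k * q * q * r(q, k, k) + q * q * q * r(q, k, k) + q * q * q * r(q, k, k), k + q + q + r(q, k, q)), r(m * m, m * m * m, k * k * m) * r(r(m, m, m), m, k)) + q

Answer: k * m * m * q + m * m * m * q + m * m * q * q + m * m * q * q + m * m * q * r(r(m + q + q + q, r(m + m + q + q, m * q * q, k + m), r(r(q, k, m), k + q, r(m, k, k))), r(k * m * m * q + r(k, m, k), k * q * q * r(q, k, k) + k * q * q * r(q, k, k) + q * q * q * r(q, k, k) + q * q * q * r(q, k, k), k + q + q + r(q, k, q)), r(m * m, m * m * m, k * k * m) * r(r(m, m, m), m, k)) + q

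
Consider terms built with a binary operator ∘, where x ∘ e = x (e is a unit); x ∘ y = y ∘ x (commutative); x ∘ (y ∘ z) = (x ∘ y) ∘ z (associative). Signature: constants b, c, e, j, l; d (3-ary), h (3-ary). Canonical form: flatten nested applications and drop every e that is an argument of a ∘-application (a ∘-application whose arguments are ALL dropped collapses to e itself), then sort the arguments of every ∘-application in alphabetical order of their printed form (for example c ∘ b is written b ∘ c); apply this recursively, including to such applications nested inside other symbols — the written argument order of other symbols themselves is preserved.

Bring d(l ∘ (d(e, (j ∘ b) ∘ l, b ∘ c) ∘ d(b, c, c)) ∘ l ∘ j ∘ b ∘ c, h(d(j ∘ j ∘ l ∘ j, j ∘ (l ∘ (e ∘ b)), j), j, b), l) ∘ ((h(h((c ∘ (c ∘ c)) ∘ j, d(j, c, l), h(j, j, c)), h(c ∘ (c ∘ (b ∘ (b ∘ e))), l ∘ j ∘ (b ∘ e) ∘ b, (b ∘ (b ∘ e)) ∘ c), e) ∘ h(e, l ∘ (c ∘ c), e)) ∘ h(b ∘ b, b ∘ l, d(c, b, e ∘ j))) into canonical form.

Answer: d(b ∘ c ∘ d(b, c, c) ∘ d(e, b ∘ j ∘ l, b ∘ c) ∘ j ∘ l ∘ l, h(d(j ∘ j ∘ j ∘ l, b ∘ j ∘ l, j), j, b), l) ∘ h(b ∘ b, b ∘ l, d(c, b, j)) ∘ h(e, c ∘ c ∘ l, e) ∘ h(h(c ∘ c ∘ c ∘ j, d(j, c, l), h(j, j, c)), h(b ∘ b ∘ c ∘ c, b ∘ b ∘ j ∘ l, b ∘ b ∘ c), e)

Derivation:
Un-nest:  d(l ∘ (d(e, (j ∘ b) ∘ l, b ∘ c) ∘ d(b, c, c)) ∘ l ∘ j ∘ b ∘ c, h(d(j ∘ j ∘ l ∘ j, j ∘ (l ∘ (e ∘ b)), j), j, b), l) ∘ h(h((c ∘ (c ∘ c)) ∘ j, d(j, c, l), h(j, j, c)), h(c ∘ (c ∘ (b ∘ (b ∘ e))), l ∘ j ∘ (b ∘ e) ∘ b, (b ∘ (b ∘ e)) ∘ c), e) ∘ h(e, l ∘ (c ∘ c), e) ∘ h(b ∘ b, b ∘ l, d(c, b, e ∘ j))
Simplify inside:  d(l ∘ (d(e, (j ∘ b) ∘ l, b ∘ c) ∘ d(b, c, c)) ∘ l ∘ j ∘ b ∘ c, h(d(j ∘ j ∘ l ∘ j, j ∘ (l ∘ (e ∘ b)), j), j, b), l)  →  d(b ∘ c ∘ d(b, c, c) ∘ d(e, b ∘ j ∘ l, b ∘ c) ∘ j ∘ l ∘ l, h(d(j ∘ j ∘ j ∘ l, b ∘ j ∘ l, j), j, b), l)
Canonicalize subterm:  h(h((c ∘ (c ∘ c)) ∘ j, d(j, c, l), h(j, j, c)), h(c ∘ (c ∘ (b ∘ (b ∘ e))), l ∘ j ∘ (b ∘ e) ∘ b, (b ∘ (b ∘ e)) ∘ c), e)  →  h(h(c ∘ c ∘ c ∘ j, d(j, c, l), h(j, j, c)), h(b ∘ b ∘ c ∘ c, b ∘ b ∘ j ∘ l, b ∘ b ∘ c), e)
Simplify inside:  h(e, l ∘ (c ∘ c), e)  →  h(e, c ∘ c ∘ l, e)
Order the arguments:  d(b ∘ c ∘ d(b, c, c) ∘ d(e, b ∘ j ∘ l, b ∘ c) ∘ j ∘ l ∘ l, h(d(j ∘ j ∘ j ∘ l, b ∘ j ∘ l, j), j, b), l) ∘ h(b ∘ b, b ∘ l, d(c, b, j)) ∘ h(e, c ∘ c ∘ l, e) ∘ h(h(c ∘ c ∘ c ∘ j, d(j, c, l), h(j, j, c)), h(b ∘ b ∘ c ∘ c, b ∘ b ∘ j ∘ l, b ∘ b ∘ c), e)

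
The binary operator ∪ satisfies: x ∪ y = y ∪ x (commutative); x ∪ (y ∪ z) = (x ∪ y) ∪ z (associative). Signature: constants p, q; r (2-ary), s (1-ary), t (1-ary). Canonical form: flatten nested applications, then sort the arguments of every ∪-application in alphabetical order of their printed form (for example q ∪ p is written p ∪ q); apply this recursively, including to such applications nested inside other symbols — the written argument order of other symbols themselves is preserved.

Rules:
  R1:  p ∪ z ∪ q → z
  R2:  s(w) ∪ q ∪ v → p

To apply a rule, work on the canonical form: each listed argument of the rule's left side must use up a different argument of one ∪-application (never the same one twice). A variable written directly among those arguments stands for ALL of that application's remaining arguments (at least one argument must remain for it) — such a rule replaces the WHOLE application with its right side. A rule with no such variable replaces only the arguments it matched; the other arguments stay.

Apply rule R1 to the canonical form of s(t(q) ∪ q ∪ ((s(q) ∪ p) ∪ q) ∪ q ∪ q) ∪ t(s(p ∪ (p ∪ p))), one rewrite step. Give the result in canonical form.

Canonical form:  s(p ∪ q ∪ q ∪ q ∪ q ∪ s(q) ∪ t(q)) ∪ t(s(p ∪ p ∪ p))
Apply R1:  consuming p, q;  z := q ∪ q ∪ q ∪ s(q) ∪ t(q)
The extension variable absorbs all remaining arguments, so the whole application is rewritten.
New term:  s(q ∪ q ∪ q ∪ s(q) ∪ t(q)) ∪ t(s(p ∪ p ∪ p))

Answer: s(q ∪ q ∪ q ∪ s(q) ∪ t(q)) ∪ t(s(p ∪ p ∪ p))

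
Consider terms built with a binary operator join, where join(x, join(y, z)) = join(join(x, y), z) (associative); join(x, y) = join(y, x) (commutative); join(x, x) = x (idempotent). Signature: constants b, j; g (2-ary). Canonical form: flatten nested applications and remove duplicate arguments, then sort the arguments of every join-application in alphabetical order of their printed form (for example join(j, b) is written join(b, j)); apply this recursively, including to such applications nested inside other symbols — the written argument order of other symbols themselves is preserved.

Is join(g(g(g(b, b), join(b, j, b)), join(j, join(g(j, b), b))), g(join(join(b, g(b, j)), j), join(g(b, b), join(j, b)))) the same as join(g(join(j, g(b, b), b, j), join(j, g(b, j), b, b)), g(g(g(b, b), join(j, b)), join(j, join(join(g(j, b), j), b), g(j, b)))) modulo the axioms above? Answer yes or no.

Answer: no — join(g(g(g(b, b), join(b, j)), join(b, g(j, b), j)), g(join(b, g(b, j), j), join(b, g(b, b), j))) vs join(g(g(g(b, b), join(b, j)), join(b, g(j, b), j)), g(join(b, g(b, b), j), join(b, g(b, j), j)))

Derivation:
Left:  join(g(g(g(b, b), join(b, j, b)), join(j, join(g(j, b), b))), g(join(join(b, g(b, j)), j), join(g(b, b), join(j, b))))
  Inside:  g(g(g(b, b), join(b, j, b)), join(j, join(g(j, b), b)))  →  g(g(g(b, b), join(b, j)), join(b, g(j, b), j))
  Simplify inside:  g(join(join(b, g(b, j)), j), join(g(b, b), join(j, b)))  →  g(join(b, g(b, j), j), join(b, g(b, b), j))
  Sort arguments:  join(g(g(g(b, b), join(b, j)), join(b, g(j, b), j)), g(join(b, g(b, j), j), join(b, g(b, b), j)))
Right:  join(g(join(j, g(b, b), b, j), join(j, g(b, j), b, b)), g(g(g(b, b), join(j, b)), join(j, join(join(g(j, b), j), b), g(j, b))))
  Canonicalize subterm:  g(join(j, g(b, b), b, j), join(j, g(b, j), b, b))  →  g(join(b, g(b, b), j), join(b, g(b, j), j))
  Inside:  g(g(g(b, b), join(j, b)), join(j, join(join(g(j, b), j), b), g(j, b)))  →  g(g(g(b, b), join(b, j)), join(b, g(j, b), j))
  Order the arguments:  join(g(g(g(b, b), join(b, j)), join(b, g(j, b), j)), g(join(b, g(b, b), j), join(b, g(b, j), j)))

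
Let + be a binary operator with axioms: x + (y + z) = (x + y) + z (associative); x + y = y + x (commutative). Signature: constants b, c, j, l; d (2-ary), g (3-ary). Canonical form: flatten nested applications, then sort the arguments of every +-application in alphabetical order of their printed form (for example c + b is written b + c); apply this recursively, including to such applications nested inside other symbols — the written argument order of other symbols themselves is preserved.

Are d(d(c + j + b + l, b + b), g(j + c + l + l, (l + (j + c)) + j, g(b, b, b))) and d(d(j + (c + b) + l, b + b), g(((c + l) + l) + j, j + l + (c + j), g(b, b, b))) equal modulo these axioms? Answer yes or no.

Left:  d(d(c + j + b + l, b + b), g(j + c + l + l, (l + (j + c)) + j, g(b, b, b)))
  Work inside:  (l + (j + c)) + j
  Merge nested applications:  l + j + c + j
  Sort:  c + j + j + l
  Put back:  d(d(b + c + j + l, b + b), g(c + j + l + l, c + j + j + l, g(b, b, b)))
Right:  d(d(j + (c + b) + l, b + b), g(((c + l) + l) + j, j + l + (c + j), g(b, b, b)))
  Descend into:  ((c + l) + l) + j
  Merge nested applications:  c + l + l + j
  Sort:  c + j + l + l
  Put back:  d(d(b + c + j + l, b + b), g(c + j + l + l, c + j + j + l, g(b, b, b)))

Answer: yes — both canonical forms are d(d(b + c + j + l, b + b), g(c + j + l + l, c + j + j + l, g(b, b, b)))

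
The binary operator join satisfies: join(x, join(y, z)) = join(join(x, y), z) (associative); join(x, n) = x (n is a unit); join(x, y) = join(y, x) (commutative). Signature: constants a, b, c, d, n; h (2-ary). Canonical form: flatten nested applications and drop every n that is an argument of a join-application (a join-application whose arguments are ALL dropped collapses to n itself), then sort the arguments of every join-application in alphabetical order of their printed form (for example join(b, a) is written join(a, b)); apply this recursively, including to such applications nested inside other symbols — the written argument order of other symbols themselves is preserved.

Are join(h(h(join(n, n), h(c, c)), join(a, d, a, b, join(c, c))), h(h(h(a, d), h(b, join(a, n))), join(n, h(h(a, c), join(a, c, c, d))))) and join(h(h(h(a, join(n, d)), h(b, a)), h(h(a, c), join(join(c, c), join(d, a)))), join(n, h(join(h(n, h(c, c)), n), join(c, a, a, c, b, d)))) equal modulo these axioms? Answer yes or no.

Answer: yes — both canonical forms are join(h(h(h(a, d), h(b, a)), h(h(a, c), join(a, c, c, d))), h(h(n, h(c, c)), join(a, a, b, c, c, d)))

Derivation:
Left:  join(h(h(join(n, n), h(c, c)), join(a, d, a, b, join(c, c))), h(h(h(a, d), h(b, join(a, n))), join(n, h(h(a, c), join(a, c, c, d)))))
  Canonicalize subterm:  h(h(join(n, n), h(c, c)), join(a, d, a, b, join(c, c)))  →  h(h(n, h(c, c)), join(a, a, b, c, c, d))
  Simplify inside:  h(h(h(a, d), h(b, join(a, n))), join(n, h(h(a, c), join(a, c, c, d))))  →  h(h(h(a, d), h(b, a)), h(h(a, c), join(a, c, c, d)))
  Sort arguments:  join(h(h(h(a, d), h(b, a)), h(h(a, c), join(a, c, c, d))), h(h(n, h(c, c)), join(a, a, b, c, c, d)))
Right:  join(h(h(h(a, join(n, d)), h(b, a)), h(h(a, c), join(join(c, c), join(d, a)))), join(n, h(join(h(n, h(c, c)), n), join(c, a, a, c, b, d))))
  Flatten:  join(h(h(h(a, join(n, d)), h(b, a)), h(h(a, c), join(join(c, c), join(d, a)))), n, h(join(h(n, h(c, c)), n), join(c, a, a, c, b, d)))
  Inside:  h(h(h(a, join(n, d)), h(b, a)), h(h(a, c), join(join(c, c), join(d, a))))  →  h(h(h(a, d), h(b, a)), h(h(a, c), join(a, c, c, d)))
  Inside:  h(join(h(n, h(c, c)), n), join(c, a, a, c, b, d))  →  h(h(n, h(c, c)), join(a, a, b, c, c, d))
  Unit:  drop n
  Sort arguments:  join(h(h(h(a, d), h(b, a)), h(h(a, c), join(a, c, c, d))), h(h(n, h(c, c)), join(a, a, b, c, c, d)))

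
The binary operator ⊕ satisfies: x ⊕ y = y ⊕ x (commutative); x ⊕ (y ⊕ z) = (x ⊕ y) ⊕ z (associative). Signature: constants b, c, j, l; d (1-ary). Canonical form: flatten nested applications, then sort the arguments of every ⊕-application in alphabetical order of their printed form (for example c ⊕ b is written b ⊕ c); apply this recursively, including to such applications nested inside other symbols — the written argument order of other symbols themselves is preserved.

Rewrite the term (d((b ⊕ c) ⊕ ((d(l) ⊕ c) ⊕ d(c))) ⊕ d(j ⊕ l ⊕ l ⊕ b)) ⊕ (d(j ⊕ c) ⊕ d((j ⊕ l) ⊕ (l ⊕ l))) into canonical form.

Un-nest:  d((b ⊕ c) ⊕ ((d(l) ⊕ c) ⊕ d(c))) ⊕ d(j ⊕ l ⊕ l ⊕ b) ⊕ d(j ⊕ c) ⊕ d((j ⊕ l) ⊕ (l ⊕ l))
Inside:  d((b ⊕ c) ⊕ ((d(l) ⊕ c) ⊕ d(c)))  →  d(b ⊕ c ⊕ c ⊕ d(c) ⊕ d(l))
Simplify inside:  d(j ⊕ l ⊕ l ⊕ b)  →  d(b ⊕ j ⊕ l ⊕ l)
Simplify inside:  d(j ⊕ c)  →  d(c ⊕ j)
Sort arguments:  d(b ⊕ c ⊕ c ⊕ d(c) ⊕ d(l)) ⊕ d(b ⊕ j ⊕ l ⊕ l) ⊕ d(c ⊕ j) ⊕ d(j ⊕ l ⊕ l ⊕ l)

Answer: d(b ⊕ c ⊕ c ⊕ d(c) ⊕ d(l)) ⊕ d(b ⊕ j ⊕ l ⊕ l) ⊕ d(c ⊕ j) ⊕ d(j ⊕ l ⊕ l ⊕ l)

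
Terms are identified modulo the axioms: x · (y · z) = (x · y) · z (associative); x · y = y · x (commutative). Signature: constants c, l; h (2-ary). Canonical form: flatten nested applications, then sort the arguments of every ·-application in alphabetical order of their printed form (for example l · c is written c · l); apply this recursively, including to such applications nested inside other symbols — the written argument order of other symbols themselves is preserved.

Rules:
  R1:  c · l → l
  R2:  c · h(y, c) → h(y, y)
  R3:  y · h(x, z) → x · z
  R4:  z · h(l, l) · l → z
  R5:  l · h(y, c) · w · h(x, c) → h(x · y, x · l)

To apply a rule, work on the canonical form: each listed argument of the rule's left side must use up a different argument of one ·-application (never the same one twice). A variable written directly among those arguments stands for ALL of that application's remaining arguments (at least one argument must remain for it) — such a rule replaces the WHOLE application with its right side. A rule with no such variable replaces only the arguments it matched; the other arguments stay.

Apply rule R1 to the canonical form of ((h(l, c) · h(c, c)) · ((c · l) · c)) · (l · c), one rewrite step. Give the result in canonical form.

Canonical form:  c · c · c · h(c, c) · h(l, c) · l · l
R1 matches:  uses c, l
Giving:  c · c · h(c, c) · h(l, c) · l · l

Answer: c · c · h(c, c) · h(l, c) · l · l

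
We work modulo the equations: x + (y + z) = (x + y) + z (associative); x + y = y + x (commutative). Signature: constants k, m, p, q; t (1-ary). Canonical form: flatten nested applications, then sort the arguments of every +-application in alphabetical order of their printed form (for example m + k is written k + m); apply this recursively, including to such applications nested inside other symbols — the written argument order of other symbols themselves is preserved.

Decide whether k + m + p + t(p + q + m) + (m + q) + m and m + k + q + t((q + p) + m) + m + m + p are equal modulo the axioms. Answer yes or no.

Left:  k + m + p + t(p + q + m) + (m + q) + m
  Merge nested applications:  k + m + p + t(p + q + m) + m + q + m
  Canonicalize subterm:  t(p + q + m)  →  t(m + p + q)
  Sort:  k + m + m + m + p + q + t(m + p + q)
Right:  m + k + q + t((q + p) + m) + m + m + p
  Inside:  t((q + p) + m)  →  t(m + p + q)
  Sort arguments:  k + m + m + m + p + q + t(m + p + q)

Answer: yes — both canonical forms are k + m + m + m + p + q + t(m + p + q)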